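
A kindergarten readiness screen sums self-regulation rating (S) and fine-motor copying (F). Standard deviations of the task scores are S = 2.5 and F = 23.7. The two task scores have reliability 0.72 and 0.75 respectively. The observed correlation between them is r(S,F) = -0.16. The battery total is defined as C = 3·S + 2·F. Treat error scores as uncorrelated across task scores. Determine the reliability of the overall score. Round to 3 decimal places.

Var(C) = 3²·2.5² + 2²·23.7² + 2·[6·2.5·23.7·(-0.16)] = 2303.01 − 113.76 = 2189.25.
With uncorrelated errors the cross-covariances are all true-score covariance, so they carry over unchanged; only the diagonal terms shrink to ρᵢσᵢ².
True-score variance = [3²·2.5²·0.72 + 2²·23.7²·0.75] − 113.76 = 1725.57 − 113.76 = 1611.81.
Reliability = 1611.81 / 2189.25 = 0.736.

0.736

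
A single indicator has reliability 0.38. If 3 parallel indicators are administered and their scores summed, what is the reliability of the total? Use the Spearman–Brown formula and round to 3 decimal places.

ρ_k = kρ / (1 + (k−1)ρ) = 3·0.38 / (1 + 2·0.38) = 1.140 / 1.760 = 0.648.

0.648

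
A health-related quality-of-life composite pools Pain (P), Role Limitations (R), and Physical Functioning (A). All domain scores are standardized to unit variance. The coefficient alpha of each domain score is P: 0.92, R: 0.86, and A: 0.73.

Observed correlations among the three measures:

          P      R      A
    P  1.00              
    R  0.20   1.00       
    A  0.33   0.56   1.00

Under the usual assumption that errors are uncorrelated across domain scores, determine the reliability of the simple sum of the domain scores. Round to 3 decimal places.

Var(P+R+A) = 3 + 2·[0.20 + 0.33 + 0.56] = 3 + 2.18 = 5.18.
With uncorrelated errors the cross-covariances are all true-score covariance, so they carry over unchanged; only the diagonal terms shrink to ρᵢσᵢ².
True-score variance = [0.92 + 0.86 + 0.73] + 2.18 = 2.51 + 2.18 = 4.69.
Reliability = 4.69 / 5.18 = 0.905.

0.905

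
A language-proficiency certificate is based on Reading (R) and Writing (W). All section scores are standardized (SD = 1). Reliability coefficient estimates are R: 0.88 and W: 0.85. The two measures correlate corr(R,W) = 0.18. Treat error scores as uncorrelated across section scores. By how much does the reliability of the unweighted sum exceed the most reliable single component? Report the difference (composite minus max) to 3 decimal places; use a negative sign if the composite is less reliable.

0.006

Var(sum) = 2 + 0.36 = 2.36; true-score variance = 1.73 + 0.36 = 2.09; composite reliability = 0.8856.
Max component reliability = 0.8800.
Difference = 0.8856 − 0.8800 = 0.006.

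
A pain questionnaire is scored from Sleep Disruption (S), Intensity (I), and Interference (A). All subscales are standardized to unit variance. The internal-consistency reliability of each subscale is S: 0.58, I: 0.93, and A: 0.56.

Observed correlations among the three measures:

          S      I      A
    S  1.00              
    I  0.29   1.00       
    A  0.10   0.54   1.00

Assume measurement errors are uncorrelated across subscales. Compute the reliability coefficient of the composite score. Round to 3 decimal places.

Var(S+I+A) = 3 + 2·[0.29 + 0.10 + 0.54] = 3 + 1.86 = 4.86.
With uncorrelated errors the cross-covariances are all true-score covariance, so they carry over unchanged; only the diagonal terms shrink to ρᵢσᵢ².
True-score variance = [0.58 + 0.93 + 0.56] + 1.86 = 2.07 + 1.86 = 3.93.
Reliability = 3.93 / 4.86 = 0.809.

0.809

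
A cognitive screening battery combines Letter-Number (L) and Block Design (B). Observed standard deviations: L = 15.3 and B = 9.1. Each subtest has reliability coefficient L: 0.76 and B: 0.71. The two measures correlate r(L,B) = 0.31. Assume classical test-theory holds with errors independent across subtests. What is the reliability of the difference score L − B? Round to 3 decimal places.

Var(L−B) = 15.3² + 9.1² − 2·15.3·9.1·0.31 = 316.9 − 86.3226 = 230.577.
Because errors are independent across components, Cov(Tᵢ,Tⱼ) = Cov(Xᵢ,Xⱼ); the off-diagonal part of the true-score variance is the same as above.
True-score variance = [15.3²·0.76 + 9.1²·0.71] − 86.3226 = 236.704 − 86.3226 = 150.381.
Reliability = 150.381 / 230.577 = 0.652.

0.652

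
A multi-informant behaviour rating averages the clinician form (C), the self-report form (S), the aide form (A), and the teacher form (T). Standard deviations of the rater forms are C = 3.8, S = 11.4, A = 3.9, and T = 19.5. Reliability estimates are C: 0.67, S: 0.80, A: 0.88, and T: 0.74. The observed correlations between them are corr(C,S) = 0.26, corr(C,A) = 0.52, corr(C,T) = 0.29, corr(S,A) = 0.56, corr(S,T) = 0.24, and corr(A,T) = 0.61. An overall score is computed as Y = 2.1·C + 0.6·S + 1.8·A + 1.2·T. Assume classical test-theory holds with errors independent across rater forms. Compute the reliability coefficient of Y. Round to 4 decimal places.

0.8551

Var(Y) = 2.1²·3.8² + 0.6²·11.4² + 1.8²·3.9² + 1.2²·19.5² + 2·[1.26·3.8·11.4·0.26 + 3.78·3.8·3.9·0.52 + 2.52·3.8·19.5·0.29 + 1.08·11.4·3.9·0.56 + 0.72·11.4·19.5·0.24 + 2.16·3.9·19.5·0.61] = 707.306 + 525.961 = 1233.27.
With uncorrelated errors the cross-covariances are all true-score covariance, so they carry over unchanged; only the diagonal terms shrink to ρᵢσᵢ².
True-score variance = [2.1²·3.8²·0.67 + 0.6²·11.4²·0.80 + 1.8²·3.9²·0.88 + 1.2²·19.5²·0.74] + 525.961 = 528.655 + 525.961 = 1054.62.
Reliability = 1054.62 / 1233.27 = 0.8551.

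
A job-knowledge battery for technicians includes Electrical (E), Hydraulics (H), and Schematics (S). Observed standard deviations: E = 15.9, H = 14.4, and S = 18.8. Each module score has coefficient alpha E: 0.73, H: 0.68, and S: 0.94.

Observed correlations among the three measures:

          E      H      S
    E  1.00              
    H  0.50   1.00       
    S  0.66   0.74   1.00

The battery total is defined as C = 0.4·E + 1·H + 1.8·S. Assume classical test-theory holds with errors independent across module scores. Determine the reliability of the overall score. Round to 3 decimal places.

0.941

Var(C) = 0.4²·15.9² + 14.4² + 1.8²·18.8² + 2·[0.4·15.9·14.4·0.50 + 0.72·15.9·18.8·0.66 + 1.8·14.4·18.8·0.74] = 1392.96 + 1096.88 = 2489.83.
Because errors are independent across components, Cov(Tᵢ,Tⱼ) = Cov(Xᵢ,Xⱼ); the off-diagonal part of the true-score variance is the same as above.
True-score variance = [0.4²·15.9²·0.73 + 14.4²·0.68 + 1.8²·18.8²·0.94] + 1096.88 = 1246.97 + 1096.88 = 2343.85.
Reliability = 2343.85 / 2489.83 = 0.941.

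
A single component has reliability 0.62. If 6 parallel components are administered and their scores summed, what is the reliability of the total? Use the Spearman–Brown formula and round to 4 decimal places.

ρ_k = kρ / (1 + (k−1)ρ) = 6·0.62 / (1 + 5·0.62) = 3.720 / 4.100 = 0.9073.

0.9073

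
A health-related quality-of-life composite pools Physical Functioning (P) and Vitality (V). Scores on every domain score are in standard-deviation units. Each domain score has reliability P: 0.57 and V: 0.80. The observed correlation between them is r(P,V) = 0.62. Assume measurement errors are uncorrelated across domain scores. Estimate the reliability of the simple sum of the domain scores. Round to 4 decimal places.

Var(P+V) = 2 + 2·[0.62] = 2 + 1.24 = 3.24.
Under uncorrelated errors the observed covariances equal the true-score covariances, so only the own-variance terms attenuate.
True-score variance = [0.57 + 0.80] + 1.24 = 1.37 + 1.24 = 2.61.
Reliability = 2.61 / 3.24 = 0.8056.

0.8056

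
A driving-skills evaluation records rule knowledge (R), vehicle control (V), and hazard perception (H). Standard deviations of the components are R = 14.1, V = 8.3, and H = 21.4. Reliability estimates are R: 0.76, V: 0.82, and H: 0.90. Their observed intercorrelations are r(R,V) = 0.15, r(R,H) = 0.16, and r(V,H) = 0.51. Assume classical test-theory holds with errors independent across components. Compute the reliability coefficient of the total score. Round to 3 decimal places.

0.898

Var(R+V+H) = 14.1² + 8.3² + 21.4² + 2·[14.1·8.3·0.15 + 14.1·21.4·0.16 + 8.3·21.4·0.51] = 725.66 + 312.838 = 1038.5.
Because errors are independent across components, Cov(Tᵢ,Tⱼ) = Cov(Xᵢ,Xⱼ); the off-diagonal part of the true-score variance is the same as above.
True-score variance = [14.1²·0.76 + 8.3²·0.82 + 21.4²·0.90] + 312.838 = 619.749 + 312.838 = 932.588.
Reliability = 932.588 / 1038.5 = 0.898.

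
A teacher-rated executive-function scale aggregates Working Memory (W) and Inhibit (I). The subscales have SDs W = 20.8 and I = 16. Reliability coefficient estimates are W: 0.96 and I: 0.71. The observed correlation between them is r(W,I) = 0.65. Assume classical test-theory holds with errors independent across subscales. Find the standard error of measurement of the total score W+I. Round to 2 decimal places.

9.57

Var(total) = 688.64 + 432.64 = 1121.28.
True-score variance = 597.094 + 432.64 = 1029.73, so reliability = 0.9184.
Error variance = 1121.28 − 1029.73 = 91.5456; SEM = √91.5456 = 9.57.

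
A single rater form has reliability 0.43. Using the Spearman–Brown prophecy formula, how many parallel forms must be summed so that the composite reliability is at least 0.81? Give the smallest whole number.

k ≥ ρ*(1−ρ₁)/(ρ₁(1−ρ*)) = 0.81·0.57 / (0.43·0.19) = 5.651.
Smallest integer k = 6.

6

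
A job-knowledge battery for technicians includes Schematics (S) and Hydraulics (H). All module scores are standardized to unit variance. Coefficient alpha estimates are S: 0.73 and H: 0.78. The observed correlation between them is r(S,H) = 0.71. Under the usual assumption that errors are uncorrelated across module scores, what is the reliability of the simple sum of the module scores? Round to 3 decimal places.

0.857

Var(S+H) = 2 + 2·[0.71] = 2 + 1.42 = 3.42.
Under uncorrelated errors the observed covariances equal the true-score covariances, so only the own-variance terms attenuate.
True-score variance = [0.73 + 0.78] + 1.42 = 1.51 + 1.42 = 2.93.
Reliability = 2.93 / 3.42 = 0.857.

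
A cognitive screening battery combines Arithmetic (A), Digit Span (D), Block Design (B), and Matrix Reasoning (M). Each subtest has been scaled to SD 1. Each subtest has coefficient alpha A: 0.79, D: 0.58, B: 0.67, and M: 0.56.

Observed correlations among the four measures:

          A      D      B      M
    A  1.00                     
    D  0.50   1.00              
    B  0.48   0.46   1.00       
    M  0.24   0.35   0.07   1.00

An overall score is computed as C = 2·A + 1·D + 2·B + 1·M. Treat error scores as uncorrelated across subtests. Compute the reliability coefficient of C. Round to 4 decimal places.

Var(C) = 2² + 1 + 2² + 1 + 2·[2·0.50 + 4·0.48 + 2·0.24 + 2·0.46 + 0.35 + 2·0.07] = 10 + 9.62 = 19.62.
Under uncorrelated errors the observed covariances equal the true-score covariances, so only the own-variance terms attenuate.
True-score variance = [2²·0.79 + 0.58 + 2²·0.67 + 0.56] + 9.62 = 6.98 + 9.62 = 16.6.
Reliability = 16.6 / 19.62 = 0.8461.

0.8461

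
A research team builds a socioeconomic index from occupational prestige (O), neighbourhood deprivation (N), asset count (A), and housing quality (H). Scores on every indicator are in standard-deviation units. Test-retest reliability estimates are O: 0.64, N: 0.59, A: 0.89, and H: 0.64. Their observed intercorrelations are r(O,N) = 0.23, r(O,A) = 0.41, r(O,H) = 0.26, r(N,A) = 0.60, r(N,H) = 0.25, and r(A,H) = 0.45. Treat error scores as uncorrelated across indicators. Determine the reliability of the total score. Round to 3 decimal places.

Var(O+N+A+H) = 4 + 2·[0.23 + 0.41 + 0.26 + 0.60 + 0.25 + 0.45] = 4 + 4.4 = 8.4.
With uncorrelated errors the cross-covariances are all true-score covariance, so they carry over unchanged; only the diagonal terms shrink to ρᵢσᵢ².
True-score variance = [0.64 + 0.59 + 0.89 + 0.64] + 4.4 = 2.76 + 4.4 = 7.16.
Reliability = 7.16 / 8.4 = 0.852.

0.852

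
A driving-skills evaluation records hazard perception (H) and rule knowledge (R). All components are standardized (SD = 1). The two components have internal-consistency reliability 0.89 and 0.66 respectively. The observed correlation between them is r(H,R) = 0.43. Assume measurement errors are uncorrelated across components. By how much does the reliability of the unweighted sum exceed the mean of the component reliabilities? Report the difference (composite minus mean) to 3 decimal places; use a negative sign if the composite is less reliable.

Var(sum) = 2 + 0.86 = 2.86; true-score variance = 1.55 + 0.86 = 2.41; composite reliability = 0.8427.
Mean component reliability = 0.7750.
Difference = 0.8427 − 0.7750 = 0.068.

0.068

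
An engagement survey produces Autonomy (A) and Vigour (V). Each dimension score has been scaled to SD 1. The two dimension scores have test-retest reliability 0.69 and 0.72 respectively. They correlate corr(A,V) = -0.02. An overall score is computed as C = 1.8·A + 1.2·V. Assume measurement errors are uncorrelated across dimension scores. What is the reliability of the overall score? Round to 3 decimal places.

Var(C) = 1.8² + 1.2² + 2·[2.16·(-0.02)] = 4.68 − 0.0864 = 4.5936.
Because errors are independent across components, Cov(Tᵢ,Tⱼ) = Cov(Xᵢ,Xⱼ); the off-diagonal part of the true-score variance is the same as above.
True-score variance = [1.8²·0.69 + 1.2²·0.72] − 0.0864 = 3.2724 − 0.0864 = 3.186.
Reliability = 3.186 / 4.5936 = 0.694.

0.694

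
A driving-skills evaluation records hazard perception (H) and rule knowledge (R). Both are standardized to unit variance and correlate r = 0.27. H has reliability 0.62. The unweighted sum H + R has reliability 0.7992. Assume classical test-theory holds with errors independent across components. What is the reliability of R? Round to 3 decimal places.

Var(H+R) = 2 + 2·0.27 = 2.540.
True-score variance = ρ_H + ρ_R + 2·0.27, so 0.7992 = (0.62 + ρ_R + 0.54) / 2.540.
ρ_R = 0.7992·2.540 − 0.62 − 0.54 = 0.870.

0.870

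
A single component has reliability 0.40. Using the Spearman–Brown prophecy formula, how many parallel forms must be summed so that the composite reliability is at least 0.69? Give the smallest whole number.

4

k ≥ ρ*(1−ρ₁)/(ρ₁(1−ρ*)) = 0.69·0.60 / (0.40·0.31) = 3.339.
Smallest integer k = 4.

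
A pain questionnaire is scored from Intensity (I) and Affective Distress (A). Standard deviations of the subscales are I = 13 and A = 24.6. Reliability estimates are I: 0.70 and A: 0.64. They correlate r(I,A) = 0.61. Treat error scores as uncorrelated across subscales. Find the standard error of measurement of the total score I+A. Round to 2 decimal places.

16.39

Var(total) = 774.16 + 390.156 = 1164.32.
True-score variance = 505.602 + 390.156 = 895.758, so reliability = 0.7693.
Error variance = 1164.32 − 895.758 = 268.558; SEM = √268.558 = 16.39.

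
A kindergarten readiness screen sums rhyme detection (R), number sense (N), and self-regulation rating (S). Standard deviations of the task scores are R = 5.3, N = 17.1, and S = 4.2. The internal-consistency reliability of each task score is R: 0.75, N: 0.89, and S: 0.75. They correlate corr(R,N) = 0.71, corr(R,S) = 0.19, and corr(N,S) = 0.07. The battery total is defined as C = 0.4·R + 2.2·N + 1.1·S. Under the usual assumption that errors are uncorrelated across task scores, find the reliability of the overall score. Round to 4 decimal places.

0.8975

Var(C) = 0.4²·5.3² + 2.2²·17.1² + 1.1²·4.2² + 2·[0.88·5.3·17.1·0.71 + 0.44·5.3·4.2·0.19 + 2.42·17.1·4.2·0.07] = 1441.1 + 141.306 = 1582.41.
Because errors are independent across components, Cov(Tᵢ,Tⱼ) = Cov(Xᵢ,Xⱼ); the off-diagonal part of the true-score variance is the same as above.
True-score variance = [0.4²·5.3²·0.75 + 2.2²·17.1²·0.89 + 1.1²·4.2²·0.75] + 141.306 = 1278.96 + 141.306 = 1420.27.
Reliability = 1420.27 / 1582.41 = 0.8975.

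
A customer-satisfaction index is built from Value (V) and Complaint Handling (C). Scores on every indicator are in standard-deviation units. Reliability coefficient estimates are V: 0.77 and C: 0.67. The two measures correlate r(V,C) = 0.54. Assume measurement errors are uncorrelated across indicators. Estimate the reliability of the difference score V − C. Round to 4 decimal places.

Var(V−C) = 1 + 1 − 2·0.54 = 2 − 1.08 = 0.92.
Under uncorrelated errors the observed covariances equal the true-score covariances, so only the own-variance terms attenuate.
True-score variance = [0.77 + 0.67] − 1.08 = 1.44 − 1.08 = 0.36.
Reliability = 0.36 / 0.92 = 0.3913.

0.3913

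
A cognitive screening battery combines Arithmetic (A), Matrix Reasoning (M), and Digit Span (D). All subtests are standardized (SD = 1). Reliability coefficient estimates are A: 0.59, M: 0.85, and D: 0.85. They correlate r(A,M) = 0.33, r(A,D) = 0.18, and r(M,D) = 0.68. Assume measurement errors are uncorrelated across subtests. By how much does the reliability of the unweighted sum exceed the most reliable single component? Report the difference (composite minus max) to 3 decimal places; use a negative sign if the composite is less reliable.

Var(sum) = 3 + 2.38 = 5.38; true-score variance = 2.29 + 2.38 = 4.67; composite reliability = 0.8680.
Max component reliability = 0.8500.
Difference = 0.8680 − 0.8500 = 0.018.

0.018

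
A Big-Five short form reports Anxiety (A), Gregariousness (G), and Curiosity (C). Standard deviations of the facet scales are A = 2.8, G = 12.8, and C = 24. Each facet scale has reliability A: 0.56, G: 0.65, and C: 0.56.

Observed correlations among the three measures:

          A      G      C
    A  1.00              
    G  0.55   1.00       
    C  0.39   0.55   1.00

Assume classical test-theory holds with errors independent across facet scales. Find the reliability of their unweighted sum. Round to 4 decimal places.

Var(A+G+C) = 2.8² + 12.8² + 24² + 2·[2.8·12.8·0.55 + 2.8·24·0.39 + 12.8·24·0.55] = 747.68 + 429.76 = 1177.44.
With uncorrelated errors the cross-covariances are all true-score covariance, so they carry over unchanged; only the diagonal terms shrink to ρᵢσᵢ².
True-score variance = [2.8²·0.56 + 12.8²·0.65 + 24²·0.56] + 429.76 = 433.446 + 429.76 = 863.206.
Reliability = 863.206 / 1177.44 = 0.7331.

0.7331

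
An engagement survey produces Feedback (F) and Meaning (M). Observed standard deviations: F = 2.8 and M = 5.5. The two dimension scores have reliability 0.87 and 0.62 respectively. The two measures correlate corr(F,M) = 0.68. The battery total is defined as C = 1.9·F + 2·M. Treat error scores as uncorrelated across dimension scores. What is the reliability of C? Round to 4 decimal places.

0.7830

Var(C) = 1.9²·2.8² + 2²·5.5² + 2·[3.8·2.8·5.5·0.68] = 149.302 + 79.5872 = 228.89.
Under uncorrelated errors the observed covariances equal the true-score covariances, so only the own-variance terms attenuate.
True-score variance = [1.9²·2.8²·0.87 + 2²·5.5²·0.62] + 79.5872 = 99.6431 + 79.5872 = 179.23.
Reliability = 179.23 / 228.89 = 0.7830.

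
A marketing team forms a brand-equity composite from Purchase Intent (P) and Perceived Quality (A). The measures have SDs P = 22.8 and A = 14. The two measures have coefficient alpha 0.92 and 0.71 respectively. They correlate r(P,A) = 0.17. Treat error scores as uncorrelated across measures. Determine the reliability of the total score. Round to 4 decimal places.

0.8806

Var(P+A) = 22.8² + 14² + 2·[22.8·14·0.17] = 715.84 + 108.528 = 824.368.
With uncorrelated errors the cross-covariances are all true-score covariance, so they carry over unchanged; only the diagonal terms shrink to ρᵢσᵢ².
True-score variance = [22.8²·0.92 + 14²·0.71] + 108.528 = 617.413 + 108.528 = 725.941.
Reliability = 725.941 / 824.368 = 0.8806.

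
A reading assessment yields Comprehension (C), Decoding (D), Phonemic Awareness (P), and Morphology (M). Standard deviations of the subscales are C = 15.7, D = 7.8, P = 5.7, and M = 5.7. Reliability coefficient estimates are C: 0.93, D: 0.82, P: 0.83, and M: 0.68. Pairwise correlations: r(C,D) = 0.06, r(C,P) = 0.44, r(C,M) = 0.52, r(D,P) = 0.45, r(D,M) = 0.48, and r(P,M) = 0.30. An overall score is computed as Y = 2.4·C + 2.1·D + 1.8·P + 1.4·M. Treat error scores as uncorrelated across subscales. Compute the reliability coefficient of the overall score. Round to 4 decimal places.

Var(Y) = 2.4²·15.7² + 2.1²·7.8² + 1.8²·5.7² + 1.4²·5.7² + 2·[5.04·15.7·7.8·0.06 + 4.32·15.7·5.7·0.44 + 3.36·15.7·5.7·0.52 + 3.78·7.8·5.7·0.45 + 2.94·7.8·5.7·0.48 + 2.52·5.7·5.7·0.30] = 1857.03 + 1052.84 = 2909.88.
Under uncorrelated errors the observed covariances equal the true-score covariances, so only the own-variance terms attenuate.
True-score variance = [2.4²·15.7²·0.93 + 2.1²·7.8²·0.82 + 1.8²·5.7²·0.83 + 1.4²·5.7²·0.68] + 1052.84 = 1671.08 + 1052.84 = 2723.93.
Reliability = 2723.93 / 2909.88 = 0.9361.

0.9361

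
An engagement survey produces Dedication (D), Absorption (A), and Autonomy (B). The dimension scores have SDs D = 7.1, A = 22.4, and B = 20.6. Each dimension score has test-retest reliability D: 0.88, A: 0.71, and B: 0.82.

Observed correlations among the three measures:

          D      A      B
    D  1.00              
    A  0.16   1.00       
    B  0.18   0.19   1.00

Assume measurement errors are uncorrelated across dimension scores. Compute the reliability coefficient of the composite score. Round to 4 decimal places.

0.8184

Var(D+A+B) = 7.1² + 22.4² + 20.6² + 2·[7.1·22.4·0.16 + 7.1·20.6·0.18 + 22.4·20.6·0.19] = 976.53 + 278.894 = 1255.42.
With uncorrelated errors the cross-covariances are all true-score covariance, so they carry over unchanged; only the diagonal terms shrink to ρᵢσᵢ².
True-score variance = [7.1²·0.88 + 22.4²·0.71 + 20.6²·0.82] + 278.894 = 748.586 + 278.894 = 1027.48.
Reliability = 1027.48 / 1255.42 = 0.8184.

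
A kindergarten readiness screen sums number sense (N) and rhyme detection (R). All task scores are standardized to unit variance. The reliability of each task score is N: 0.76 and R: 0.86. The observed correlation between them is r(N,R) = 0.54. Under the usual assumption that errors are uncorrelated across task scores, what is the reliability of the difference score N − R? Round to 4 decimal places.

Var(N−R) = 1 + 1 − 2·0.54 = 2 − 1.08 = 0.92.
With uncorrelated errors the cross-covariances are all true-score covariance, so they carry over unchanged; only the diagonal terms shrink to ρᵢσᵢ².
True-score variance = [0.76 + 0.86] − 1.08 = 1.62 − 1.08 = 0.54.
Reliability = 0.54 / 0.92 = 0.5870.

0.5870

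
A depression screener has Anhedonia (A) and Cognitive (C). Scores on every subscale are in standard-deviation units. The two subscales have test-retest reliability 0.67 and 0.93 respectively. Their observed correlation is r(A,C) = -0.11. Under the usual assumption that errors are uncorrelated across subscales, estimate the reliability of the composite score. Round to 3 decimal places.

0.775

Var(A+C) = 2 + 2·[(-0.11)] = 2 − 0.22 = 1.78.
Because errors are independent across components, Cov(Tᵢ,Tⱼ) = Cov(Xᵢ,Xⱼ); the off-diagonal part of the true-score variance is the same as above.
True-score variance = [0.67 + 0.93] − 0.22 = 1.6 − 0.22 = 1.38.
Reliability = 1.38 / 1.78 = 0.775.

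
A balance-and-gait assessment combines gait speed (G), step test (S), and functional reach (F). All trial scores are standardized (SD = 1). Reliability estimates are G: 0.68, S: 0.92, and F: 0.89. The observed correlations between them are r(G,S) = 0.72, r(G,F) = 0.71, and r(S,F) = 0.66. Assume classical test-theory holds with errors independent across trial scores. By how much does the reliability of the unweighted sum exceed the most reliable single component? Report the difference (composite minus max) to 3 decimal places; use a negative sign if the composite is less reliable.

0.009

Var(sum) = 3 + 4.18 = 7.18; true-score variance = 2.49 + 4.18 = 6.67; composite reliability = 0.9290.
Max component reliability = 0.9200.
Difference = 0.9290 − 0.9200 = 0.009.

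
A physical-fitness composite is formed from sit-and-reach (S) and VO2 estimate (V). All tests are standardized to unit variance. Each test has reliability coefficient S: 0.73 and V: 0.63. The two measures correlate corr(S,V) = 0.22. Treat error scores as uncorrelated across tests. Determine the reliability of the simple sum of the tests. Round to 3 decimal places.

0.738

Var(S+V) = 2 + 2·[0.22] = 2 + 0.44 = 2.44.
Under uncorrelated errors the observed covariances equal the true-score covariances, so only the own-variance terms attenuate.
True-score variance = [0.73 + 0.63] + 0.44 = 1.36 + 0.44 = 1.8.
Reliability = 1.8 / 2.44 = 0.738.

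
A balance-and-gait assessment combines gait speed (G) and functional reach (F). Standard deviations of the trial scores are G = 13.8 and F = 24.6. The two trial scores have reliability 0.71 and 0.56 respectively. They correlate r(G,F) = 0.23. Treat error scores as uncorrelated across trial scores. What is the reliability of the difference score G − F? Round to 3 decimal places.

Var(G−F) = 13.8² + 24.6² − 2·13.8·24.6·0.23 = 795.6 − 156.161 = 639.439.
Because errors are independent across components, Cov(Tᵢ,Tⱼ) = Cov(Xᵢ,Xⱼ); the off-diagonal part of the true-score variance is the same as above.
True-score variance = [13.8²·0.71 + 24.6²·0.56] − 156.161 = 474.102 − 156.161 = 317.941.
Reliability = 317.941 / 639.439 = 0.497.

0.497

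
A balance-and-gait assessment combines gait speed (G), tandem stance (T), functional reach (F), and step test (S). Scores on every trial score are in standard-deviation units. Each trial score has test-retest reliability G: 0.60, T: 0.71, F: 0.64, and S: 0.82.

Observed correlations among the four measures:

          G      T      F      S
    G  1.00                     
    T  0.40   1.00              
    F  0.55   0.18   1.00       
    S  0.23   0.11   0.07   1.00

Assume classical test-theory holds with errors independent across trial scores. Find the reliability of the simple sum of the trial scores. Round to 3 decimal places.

Var(G+T+F+S) = 4 + 2·[0.40 + 0.55 + 0.23 + 0.18 + 0.11 + 0.07] = 4 + 3.08 = 7.08.
Under uncorrelated errors the observed covariances equal the true-score covariances, so only the own-variance terms attenuate.
True-score variance = [0.60 + 0.71 + 0.64 + 0.82] + 3.08 = 2.77 + 3.08 = 5.85.
Reliability = 5.85 / 7.08 = 0.826.

0.826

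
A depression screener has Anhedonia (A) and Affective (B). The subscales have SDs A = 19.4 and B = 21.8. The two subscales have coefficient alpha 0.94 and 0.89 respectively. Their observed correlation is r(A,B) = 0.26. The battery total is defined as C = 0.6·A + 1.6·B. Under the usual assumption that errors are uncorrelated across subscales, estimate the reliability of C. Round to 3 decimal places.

Var(C) = 0.6²·19.4² + 1.6²·21.8² + 2·[0.96·19.4·21.8·0.26] = 1352.1 + 211.122 = 1563.23.
Because errors are independent across components, Cov(Tᵢ,Tⱼ) = Cov(Xᵢ,Xⱼ); the off-diagonal part of the true-score variance is the same as above.
True-score variance = [0.6²·19.4²·0.94 + 1.6²·21.8²·0.89] + 211.122 = 1210.15 + 211.122 = 1421.27.
Reliability = 1421.27 / 1563.23 = 0.909.

0.909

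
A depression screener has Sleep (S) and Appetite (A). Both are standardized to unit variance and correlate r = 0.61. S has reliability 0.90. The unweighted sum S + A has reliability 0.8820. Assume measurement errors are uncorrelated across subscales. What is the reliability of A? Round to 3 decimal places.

0.720

Var(S+A) = 2 + 2·0.61 = 3.220.
True-score variance = ρ_S + ρ_A + 2·0.61, so 0.8820 = (0.90 + ρ_A + 1.22) / 3.220.
ρ_A = 0.8820·3.220 − 0.90 − 1.22 = 0.720.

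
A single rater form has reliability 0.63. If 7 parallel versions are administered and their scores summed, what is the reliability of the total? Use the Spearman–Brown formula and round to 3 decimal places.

ρ_k = kρ / (1 + (k−1)ρ) = 7·0.63 / (1 + 6·0.63) = 4.410 / 4.780 = 0.923.

0.923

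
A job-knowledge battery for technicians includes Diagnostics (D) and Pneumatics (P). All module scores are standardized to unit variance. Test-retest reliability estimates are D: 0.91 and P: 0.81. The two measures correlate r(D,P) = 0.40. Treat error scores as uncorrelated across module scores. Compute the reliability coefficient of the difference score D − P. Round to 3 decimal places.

Var(D−P) = 1 + 1 − 2·0.40 = 2 − 0.8 = 1.2.
With uncorrelated errors the cross-covariances are all true-score covariance, so they carry over unchanged; only the diagonal terms shrink to ρᵢσᵢ².
True-score variance = [0.91 + 0.81] − 0.8 = 1.72 − 0.8 = 0.92.
Reliability = 0.92 / 1.2 = 0.767.

0.767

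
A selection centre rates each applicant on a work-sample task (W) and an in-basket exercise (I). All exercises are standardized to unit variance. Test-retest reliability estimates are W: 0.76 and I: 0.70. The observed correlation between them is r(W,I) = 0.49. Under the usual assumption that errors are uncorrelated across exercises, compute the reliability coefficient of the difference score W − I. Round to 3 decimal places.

0.471

Var(W−I) = 1 + 1 − 2·0.49 = 2 − 0.98 = 1.02.
Under uncorrelated errors the observed covariances equal the true-score covariances, so only the own-variance terms attenuate.
True-score variance = [0.76 + 0.70] − 0.98 = 1.46 − 0.98 = 0.48.
Reliability = 0.48 / 1.02 = 0.471.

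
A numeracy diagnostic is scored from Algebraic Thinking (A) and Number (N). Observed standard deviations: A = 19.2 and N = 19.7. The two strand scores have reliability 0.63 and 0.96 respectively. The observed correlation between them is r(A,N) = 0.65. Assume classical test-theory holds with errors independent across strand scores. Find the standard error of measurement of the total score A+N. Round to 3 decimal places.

Var(total) = 756.73 + 491.712 = 1248.44.
True-score variance = 604.81 + 491.712 = 1096.52, so reliability = 0.8783.
Error variance = 1248.44 − 1096.52 = 151.92; SEM = √151.92 = 12.326.

12.326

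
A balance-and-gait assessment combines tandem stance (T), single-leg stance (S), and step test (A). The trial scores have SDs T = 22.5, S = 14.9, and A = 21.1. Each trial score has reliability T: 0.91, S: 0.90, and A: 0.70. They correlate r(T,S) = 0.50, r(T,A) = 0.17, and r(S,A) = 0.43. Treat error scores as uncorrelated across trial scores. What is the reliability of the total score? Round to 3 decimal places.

Var(T+S+A) = 22.5² + 14.9² + 21.1² + 2·[22.5·14.9·0.50 + 22.5·21.1·0.17 + 14.9·21.1·0.43] = 1173.47 + 767.04 = 1940.51.
Under uncorrelated errors the observed covariances equal the true-score covariances, so only the own-variance terms attenuate.
True-score variance = [22.5²·0.91 + 14.9²·0.90 + 21.1²·0.70] + 767.04 = 972.144 + 767.04 = 1739.18.
Reliability = 1739.18 / 1940.51 = 0.896.

0.896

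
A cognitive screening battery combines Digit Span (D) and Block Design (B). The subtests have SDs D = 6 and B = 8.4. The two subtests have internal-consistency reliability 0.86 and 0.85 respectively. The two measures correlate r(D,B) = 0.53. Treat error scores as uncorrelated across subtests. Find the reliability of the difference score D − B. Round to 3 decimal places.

0.706

Var(D−B) = 6² + 8.4² − 2·6·8.4·0.53 = 106.56 − 53.424 = 53.136.
Because errors are independent across components, Cov(Tᵢ,Tⱼ) = Cov(Xᵢ,Xⱼ); the off-diagonal part of the true-score variance is the same as above.
True-score variance = [6²·0.86 + 8.4²·0.85] − 53.424 = 90.936 − 53.424 = 37.512.
Reliability = 37.512 / 53.136 = 0.706.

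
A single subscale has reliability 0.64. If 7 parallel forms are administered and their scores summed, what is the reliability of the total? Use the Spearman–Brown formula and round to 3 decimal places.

ρ_k = kρ / (1 + (k−1)ρ) = 7·0.64 / (1 + 6·0.64) = 4.480 / 4.840 = 0.926.

0.926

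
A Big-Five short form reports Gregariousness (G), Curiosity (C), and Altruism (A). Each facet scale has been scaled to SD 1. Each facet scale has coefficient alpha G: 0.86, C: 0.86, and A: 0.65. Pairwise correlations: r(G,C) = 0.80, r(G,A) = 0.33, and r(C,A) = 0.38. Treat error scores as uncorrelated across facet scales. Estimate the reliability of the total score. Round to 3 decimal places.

0.895

Var(G+C+A) = 3 + 2·[0.80 + 0.33 + 0.38] = 3 + 3.02 = 6.02.
With uncorrelated errors the cross-covariances are all true-score covariance, so they carry over unchanged; only the diagonal terms shrink to ρᵢσᵢ².
True-score variance = [0.86 + 0.86 + 0.65] + 3.02 = 2.37 + 3.02 = 5.39.
Reliability = 5.39 / 6.02 = 0.895.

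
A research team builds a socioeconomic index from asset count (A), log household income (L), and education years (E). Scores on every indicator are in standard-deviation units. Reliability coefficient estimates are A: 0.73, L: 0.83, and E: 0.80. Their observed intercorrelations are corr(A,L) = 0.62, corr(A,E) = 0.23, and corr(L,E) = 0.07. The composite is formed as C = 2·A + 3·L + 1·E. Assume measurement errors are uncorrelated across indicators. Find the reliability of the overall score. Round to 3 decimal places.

Var(C) = 2² + 3² + 1 + 2·[6·0.62 + 2·0.23 + 3·0.07] = 14 + 8.78 = 22.78.
With uncorrelated errors the cross-covariances are all true-score covariance, so they carry over unchanged; only the diagonal terms shrink to ρᵢσᵢ².
True-score variance = [2²·0.73 + 3²·0.83 + 0.80] + 8.78 = 11.19 + 8.78 = 19.97.
Reliability = 19.97 / 22.78 = 0.877.

0.877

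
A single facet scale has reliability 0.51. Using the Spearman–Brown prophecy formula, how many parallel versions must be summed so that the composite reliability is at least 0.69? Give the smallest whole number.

k ≥ ρ*(1−ρ₁)/(ρ₁(1−ρ*)) = 0.69·0.49 / (0.51·0.31) = 2.139.
Smallest integer k = 3.

3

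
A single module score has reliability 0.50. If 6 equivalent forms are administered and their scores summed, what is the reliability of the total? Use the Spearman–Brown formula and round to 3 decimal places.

ρ_k = kρ / (1 + (k−1)ρ) = 6·0.50 / (1 + 5·0.50) = 3.000 / 3.500 = 0.857.

0.857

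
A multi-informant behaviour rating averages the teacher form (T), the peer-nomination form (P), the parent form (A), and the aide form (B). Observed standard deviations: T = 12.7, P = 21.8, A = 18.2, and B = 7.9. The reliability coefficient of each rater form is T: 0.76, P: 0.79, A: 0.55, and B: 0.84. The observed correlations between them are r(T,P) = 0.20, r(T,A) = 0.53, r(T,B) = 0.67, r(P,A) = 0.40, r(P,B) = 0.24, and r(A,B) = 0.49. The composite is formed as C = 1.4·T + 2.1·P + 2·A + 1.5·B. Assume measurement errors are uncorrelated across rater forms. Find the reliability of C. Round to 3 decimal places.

Var(C) = 1.4²·12.7² + 2.1²·21.8² + 2²·18.2² + 1.5²·7.9² + 2·[2.94·12.7·21.8·0.20 + 2.8·12.7·18.2·0.53 + 2.1·12.7·7.9·0.67 + 4.2·21.8·18.2·0.40 + 3.15·21.8·7.9·0.24 + 3·18.2·7.9·0.49] = 3877.32 + 3310.16 = 7187.48.
Under uncorrelated errors the observed covariances equal the true-score covariances, so only the own-variance terms attenuate.
True-score variance = [1.4²·12.7²·0.76 + 2.1²·21.8²·0.79 + 2²·18.2²·0.55 + 1.5²·7.9²·0.84] + 3310.16 = 2742.63 + 3310.16 = 6052.79.
Reliability = 6052.79 / 7187.48 = 0.842.

0.842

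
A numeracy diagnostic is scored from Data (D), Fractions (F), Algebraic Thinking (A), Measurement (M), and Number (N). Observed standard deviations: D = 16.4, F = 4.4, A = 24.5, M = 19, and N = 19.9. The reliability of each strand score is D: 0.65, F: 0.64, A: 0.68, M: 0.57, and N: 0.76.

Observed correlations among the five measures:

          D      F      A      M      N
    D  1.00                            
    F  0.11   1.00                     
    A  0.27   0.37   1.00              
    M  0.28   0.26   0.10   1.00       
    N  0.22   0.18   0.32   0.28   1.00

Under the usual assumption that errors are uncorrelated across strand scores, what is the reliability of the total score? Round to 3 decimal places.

Var(D+F+A+M+N) = 16.4² + 4.4² + 24.5² + 19² + 19.9² + 2·[16.4·4.4·0.11 + 16.4·24.5·0.27 + 16.4·19·0.28 + 16.4·19.9·0.22 + 4.4·24.5·0.37 + 4.4·19·0.26 + 4.4·19.9·0.18 + 24.5·19·0.10 + 24.5·19.9·0.32 + 19·19.9·0.28] = 1645.58 + 1322.58 = 2968.16.
With uncorrelated errors the cross-covariances are all true-score covariance, so they carry over unchanged; only the diagonal terms shrink to ρᵢσᵢ².
True-score variance = [16.4²·0.65 + 4.4²·0.64 + 24.5²·0.68 + 19²·0.57 + 19.9²·0.76] + 1322.58 = 1102.12 + 1322.58 = 2424.7.
Reliability = 2424.7 / 2968.16 = 0.817.

0.817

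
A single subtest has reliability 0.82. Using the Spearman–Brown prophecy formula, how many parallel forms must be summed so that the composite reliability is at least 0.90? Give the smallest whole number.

k ≥ ρ*(1−ρ₁)/(ρ₁(1−ρ*)) = 0.90·0.18 / (0.82·0.10) = 1.976.
Smallest integer k = 2.

2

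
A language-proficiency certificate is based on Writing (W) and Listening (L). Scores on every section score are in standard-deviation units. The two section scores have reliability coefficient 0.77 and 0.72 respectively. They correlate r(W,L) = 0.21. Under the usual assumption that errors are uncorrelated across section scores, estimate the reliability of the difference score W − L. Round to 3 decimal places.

Var(W−L) = 1 + 1 − 2·0.21 = 2 − 0.42 = 1.58.
Because errors are independent across components, Cov(Tᵢ,Tⱼ) = Cov(Xᵢ,Xⱼ); the off-diagonal part of the true-score variance is the same as above.
True-score variance = [0.77 + 0.72] − 0.42 = 1.49 − 0.42 = 1.07.
Reliability = 1.07 / 1.58 = 0.677.

0.677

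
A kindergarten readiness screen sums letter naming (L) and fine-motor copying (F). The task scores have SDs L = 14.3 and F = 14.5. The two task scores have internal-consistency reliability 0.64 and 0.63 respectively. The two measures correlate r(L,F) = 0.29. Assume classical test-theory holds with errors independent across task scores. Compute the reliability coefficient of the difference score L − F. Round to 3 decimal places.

0.486

Var(L−F) = 14.3² + 14.5² − 2·14.3·14.5·0.29 = 414.74 − 120.263 = 294.477.
Under uncorrelated errors the observed covariances equal the true-score covariances, so only the own-variance terms attenuate.
True-score variance = [14.3²·0.64 + 14.5²·0.63] − 120.263 = 263.331 − 120.263 = 143.068.
Reliability = 143.068 / 294.477 = 0.486.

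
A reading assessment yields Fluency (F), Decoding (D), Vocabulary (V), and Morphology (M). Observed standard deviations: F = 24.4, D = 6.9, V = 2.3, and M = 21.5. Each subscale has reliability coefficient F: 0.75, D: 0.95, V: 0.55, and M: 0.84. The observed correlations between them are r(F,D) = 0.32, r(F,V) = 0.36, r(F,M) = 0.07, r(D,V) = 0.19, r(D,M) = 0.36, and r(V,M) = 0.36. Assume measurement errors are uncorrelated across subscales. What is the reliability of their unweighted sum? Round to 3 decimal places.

Var(F+D+V+M) = 24.4² + 6.9² + 2.3² + 21.5² + 2·[24.4·6.9·0.32 + 24.4·2.3·0.36 + 24.4·21.5·0.07 + 6.9·2.3·0.19 + 6.9·21.5·0.36 + 2.3·21.5·0.36] = 1110.51 + 370.047 = 1480.56.
With uncorrelated errors the cross-covariances are all true-score covariance, so they carry over unchanged; only the diagonal terms shrink to ρᵢσᵢ².
True-score variance = [24.4²·0.75 + 6.9²·0.95 + 2.3²·0.55 + 21.5²·0.84] + 370.047 = 882.949 + 370.047 = 1253.
Reliability = 1253 / 1480.56 = 0.846.

0.846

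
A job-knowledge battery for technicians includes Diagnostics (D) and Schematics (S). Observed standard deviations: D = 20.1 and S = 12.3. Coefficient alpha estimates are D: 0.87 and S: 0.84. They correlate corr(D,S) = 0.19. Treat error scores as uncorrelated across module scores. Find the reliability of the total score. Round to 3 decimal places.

Var(D+S) = 20.1² + 12.3² + 2·[20.1·12.3·0.19] = 555.3 + 93.9474 = 649.247.
Because errors are independent across components, Cov(Tᵢ,Tⱼ) = Cov(Xᵢ,Xⱼ); the off-diagonal part of the true-score variance is the same as above.
True-score variance = [20.1²·0.87 + 12.3²·0.84] + 93.9474 = 478.572 + 93.9474 = 572.52.
Reliability = 572.52 / 649.247 = 0.882.

0.882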